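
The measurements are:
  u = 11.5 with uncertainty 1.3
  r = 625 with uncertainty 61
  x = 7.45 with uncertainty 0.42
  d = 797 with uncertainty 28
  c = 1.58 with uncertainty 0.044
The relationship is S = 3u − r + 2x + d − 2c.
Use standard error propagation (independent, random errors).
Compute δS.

67.2

S is a linear combination, so absolute uncertainties add in quadrature:
  (3·δu)² = 15.2;  (δr)² = 3720;  (2·δx)² = 0.706;  (δd)² = 784;  (2·δc)² = 0.00774
δS = √(4520) = 67.2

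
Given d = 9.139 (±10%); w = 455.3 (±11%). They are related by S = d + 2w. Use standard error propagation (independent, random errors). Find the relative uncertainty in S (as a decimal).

Each term contributes (cᵢ δxᵢ)² to (δS)²:
  (δd)² = 0.835;  (2·δw)² = 10000
δS = √(10000) = 100
S = 919.7, so δS/S = 100/919.7 = 0.109.

0.109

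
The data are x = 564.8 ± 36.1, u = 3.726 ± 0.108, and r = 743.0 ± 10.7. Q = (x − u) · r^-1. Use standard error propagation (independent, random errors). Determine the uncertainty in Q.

Let w = x − u = 561.1. δw = √(δx² + δu²) = √(1300 + 0.0117) = 36.1, so δw/w = 0.0643.
Q is then a monomial in w, r:
δQ/Q = √((δw/w)² + (-1·δr/r)²) = √(0.00414 + 0.000207) = 0.0659
Q = 0.7551, so δQ = 0.0659 × 0.7551 = 0.0498.

0.0498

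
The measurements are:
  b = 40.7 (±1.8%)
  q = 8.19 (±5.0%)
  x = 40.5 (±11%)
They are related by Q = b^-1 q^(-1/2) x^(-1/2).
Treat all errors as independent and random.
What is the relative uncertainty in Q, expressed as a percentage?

6.30%

Products/powers → add relative errors in quadrature, weighted by exponent:
  (-1·δb/b)² = (-1×0.0180)² = 0.000324;  (−½·δq/q)² = (-0.5×0.0500)² = 0.000625;  (−½·δx/x)² = (-0.5×0.110)² = 0.00302
δQ/Q = √(0.00397) = 0.0630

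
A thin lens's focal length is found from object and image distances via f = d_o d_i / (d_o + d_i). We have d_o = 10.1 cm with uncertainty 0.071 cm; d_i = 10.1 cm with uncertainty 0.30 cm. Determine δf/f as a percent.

∂f/∂d_o = (d_i/(d_o+d_i))² = 0.250;  ∂f/∂d_i = (d_o/(d_o+d_i))² = 0.250
δf = √((∂f/∂d_o · δd_o)² + (∂f/∂d_i · δd_i)²) = √(0.000315 + 0.00562) = 0.0771 cm
f = 5.05 cm, so δf/f = 0.0771/5.05 = 0.0153.

1.53%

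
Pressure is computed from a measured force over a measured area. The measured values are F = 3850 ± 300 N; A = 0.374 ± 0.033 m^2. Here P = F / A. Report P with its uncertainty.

P is a product of powers, so relative uncertainties combine in quadrature:
  (1·δF/F)² = (1×0.0779)² = 0.00607;  (-1·δA/A)² = (-1×0.0882)² = 0.00779
δP/P = √(0.0139) = 0.118
P = 10300 Pa, so δP = 0.118 × 10300 = 1210 Pa.

10300 ± 1210 Pa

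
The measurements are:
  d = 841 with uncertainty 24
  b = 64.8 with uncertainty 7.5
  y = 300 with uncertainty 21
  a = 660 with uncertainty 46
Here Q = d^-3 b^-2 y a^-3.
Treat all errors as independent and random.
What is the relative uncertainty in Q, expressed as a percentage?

33.1%

Each factor contributes (exponent × relative error)² to (δQ/Q)²:
  (-3·δd/d)² = (-3×0.0285)² = 0.00733;  (-2·δb/b)² = (-2×0.116)² = 0.0536;  (1·δy/y)² = (1×0.0700)² = 0.00490;  (-3·δa/a)² = (-3×0.0697)² = 0.0437
δQ/Q = √(0.110) = 0.331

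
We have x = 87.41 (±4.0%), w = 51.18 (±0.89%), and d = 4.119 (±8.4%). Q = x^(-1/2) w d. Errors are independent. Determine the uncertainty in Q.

For a monomial Q ∝ x^(-1/2), w, d, fractional errors add in quadrature:
  (−½·δx/x)² = (-0.5×0.0400)² = 0.000400;  (1·δw/w)² = (1×0.00890)² = 7.92e-05;  (1·δd/d)² = (1×0.0840)² = 0.00706
δQ/Q = √(0.00754) = 0.0868
Q = 22.55, so δQ = 0.0868 × 22.55 = 1.96.

1.96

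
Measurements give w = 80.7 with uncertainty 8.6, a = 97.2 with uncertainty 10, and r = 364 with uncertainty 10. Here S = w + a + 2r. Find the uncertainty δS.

Each term contributes (cᵢ δxᵢ)² to (δS)²:
  (δw)² = 74.0;  (δa)² = 100;  (2·δr)² = 400
δS = √(574) = 24.0

24.0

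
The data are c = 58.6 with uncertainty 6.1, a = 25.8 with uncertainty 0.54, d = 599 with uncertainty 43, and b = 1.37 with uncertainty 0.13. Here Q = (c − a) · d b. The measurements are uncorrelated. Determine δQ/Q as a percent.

22.1%

Let u = c − a = 32.8. δu = √(δc² + δa²) = √(37.2 + 0.292) = 6.12, so δu/u = 0.187.
Q is then a monomial in u, d, b:
δQ/Q = √((δu/u)² + (1·δd/d)² + (1·δb/b)²) = √(0.0349 + 0.00515 + 0.00900) = 0.221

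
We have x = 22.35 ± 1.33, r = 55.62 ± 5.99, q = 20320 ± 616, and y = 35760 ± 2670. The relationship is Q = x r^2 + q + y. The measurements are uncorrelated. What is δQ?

Let p = x·r^2 = 69140. δp/p = √((1·δx/x)² + (2·δr/r)²) = √(0.00354 + 0.0464) = 0.223, so δp = 15500.
Q = p + q + y: δQ = √(δp² + δq² + δy²) = √(2.39e+08 + 3.79e+05 + 7.13e+06) = 15700

15700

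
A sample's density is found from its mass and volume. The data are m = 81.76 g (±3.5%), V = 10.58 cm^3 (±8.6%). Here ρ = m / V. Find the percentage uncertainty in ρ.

9.28%

Products/powers → add relative errors in quadrature, weighted by exponent:
  (1·δm/m)² = (1×0.0350)² = 0.00123;  (-1·δV/V)² = (-1×0.0860)² = 0.00740
δρ/ρ = √(0.00862) = 0.0928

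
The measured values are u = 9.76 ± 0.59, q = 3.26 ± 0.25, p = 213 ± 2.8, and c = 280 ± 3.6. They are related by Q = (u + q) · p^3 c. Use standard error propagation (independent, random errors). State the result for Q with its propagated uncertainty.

Let w = u + q = 13.0. δw = √(δu² + δq²) = √(0.348 + 0.0625) = 0.641, so δw/w = 0.0492.
Q is then a monomial in w, p, c:
δQ/Q = √((δw/w)² + (3·δp/p)² + (1·δc/c)²) = √(0.00242 + 0.00156 + 0.000165) = 0.0644
Q = 3.52e+10, so δQ = 0.0644 × 3.52e+10 = 2.27e+09.

(3.52 ± 0.227) × 10^10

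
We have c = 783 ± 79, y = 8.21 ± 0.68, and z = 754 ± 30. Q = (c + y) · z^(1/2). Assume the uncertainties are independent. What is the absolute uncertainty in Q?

2210

Let u = c + y = 791. δu = √(δc² + δy²) = √(6240 + 0.462) = 79.0, so δu/u = 0.0999.
Q is then a monomial in u, z:
δQ/Q = √((δu/u)² + (½·δz/z)²) = √(0.00997 + 0.000396) = 0.102
Q = 21700, so δQ = 0.102 × 21700 = 2210.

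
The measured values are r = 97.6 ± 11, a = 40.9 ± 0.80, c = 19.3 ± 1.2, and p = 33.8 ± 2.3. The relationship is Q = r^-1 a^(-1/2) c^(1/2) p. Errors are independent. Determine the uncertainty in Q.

0.0323

Q is a product of powers, so relative uncertainties combine in quadrature:
  (-1·δr/r)² = (-1×0.113)² = 0.0127;  (−½·δa/a)² = (-0.5×0.0196)² = 9.56e-05;  (½·δc/c)² = (0.5×0.0622)² = 0.000966;  (1·δp/p)² = (1×0.0680)² = 0.00463
δQ/Q = √(0.0184) = 0.136
Q = 0.238, so δQ = 0.136 × 0.238 = 0.0323.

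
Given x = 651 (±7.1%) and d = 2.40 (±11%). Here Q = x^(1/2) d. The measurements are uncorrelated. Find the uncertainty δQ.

Relative error in a monomial: (δQ/Q)² = Σ (nᵢ · δxᵢ/xᵢ)².
  (½·δx/x)² = (0.5×0.0710)² = 0.00126;  (1·δd/d)² = (1×0.110)² = 0.0121
δQ/Q = √(0.0134) = 0.116
Q = 61.2, so δQ = 0.116 × 61.2 = 7.08.

7.08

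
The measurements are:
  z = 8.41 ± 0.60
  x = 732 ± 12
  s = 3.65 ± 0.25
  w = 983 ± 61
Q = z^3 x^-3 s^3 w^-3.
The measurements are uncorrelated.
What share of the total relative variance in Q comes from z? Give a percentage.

36.6%

(δQ/Q)² = (3·δz/z)² + (-3·δx/x)² + (3·δs/s)² + (-3·δw/w)²
  z term: (3×0.0713)² = 0.0458
  x term: (-3×0.0164)² = 0.00242
  s term: (3×0.0685)² = 0.0422
  w term: (-3×0.0621)² = 0.0347
Total = 0.125. Share from z = 0.0458/0.125 = 0.366.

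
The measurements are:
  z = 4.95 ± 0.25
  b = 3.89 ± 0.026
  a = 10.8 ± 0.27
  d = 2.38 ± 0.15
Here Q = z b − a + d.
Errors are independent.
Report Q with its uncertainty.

Let p = z·b = 19.3. δp/p = √((1·δz/z)² + (1·δb/b)²) = √(0.00255 + 4.47e-05) = 0.0509, so δp = 0.981.
Q = p − a + d: δQ = √(δp² + δa² + δd²) = √(0.962 + 0.0729 + 0.0225) = 1.03
Q = 10.8.

10.8 ± 1.03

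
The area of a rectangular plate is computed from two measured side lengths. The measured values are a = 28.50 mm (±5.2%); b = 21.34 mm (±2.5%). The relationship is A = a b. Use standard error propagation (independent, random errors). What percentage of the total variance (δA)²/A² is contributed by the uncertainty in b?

18.8%

(δA/A)² = (1·δa/a)² + (1·δb/b)²
  a term: (1×0.0520)² = 0.00270
  b term: (1×0.0250)² = 0.000625
Total = 0.00333. Share from b = 0.000625/0.00333 = 0.188.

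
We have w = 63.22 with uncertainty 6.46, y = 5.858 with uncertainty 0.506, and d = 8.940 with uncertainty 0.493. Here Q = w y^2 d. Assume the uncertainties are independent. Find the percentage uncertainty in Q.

20.8%

Products/powers → add relative errors in quadrature, weighted by exponent:
  (1·δw/w)² = (1×0.102)² = 0.0104;  (2·δy/y)² = (2×0.0864)² = 0.0298;  (1·δd/d)² = (1×0.0551)² = 0.00304
δQ/Q = √(0.0433) = 0.208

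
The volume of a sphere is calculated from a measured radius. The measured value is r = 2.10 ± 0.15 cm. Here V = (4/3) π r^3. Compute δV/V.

Since V is a product/quotient, work with relative uncertainties:
  (3·δr/r)² = (3×0.0714)² = 0.0459
δV/V = √(0.0459) = 0.214

0.214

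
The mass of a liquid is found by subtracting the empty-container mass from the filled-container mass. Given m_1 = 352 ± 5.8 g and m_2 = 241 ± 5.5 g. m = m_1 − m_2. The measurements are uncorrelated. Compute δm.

m is a linear combination, so absolute uncertainties add in quadrature:
  (δm_1)² = 33.6;  (δm_2)² = 30.2
δm = √(63.9) = 7.99 g

7.99 g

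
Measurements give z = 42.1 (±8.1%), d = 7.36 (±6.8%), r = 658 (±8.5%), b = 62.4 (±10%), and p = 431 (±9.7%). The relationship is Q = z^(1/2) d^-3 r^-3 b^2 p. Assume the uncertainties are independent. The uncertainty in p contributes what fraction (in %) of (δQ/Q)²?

5.97%

(δQ/Q)² = (½·δz/z)² + (-3·δd/d)² + (-3·δr/r)² + (2·δb/b)² + (1·δp/p)²
  z term: (0.5×0.0810)² = 0.00164
  d term: (-3×0.0680)² = 0.0416
  r term: (-3×0.0850)² = 0.0650
  b term: (2×0.100)² = 0.0400
  p term: (1×0.0970)² = 0.00941
Total = 0.158. Share from p = 0.00941/0.158 = 0.0597.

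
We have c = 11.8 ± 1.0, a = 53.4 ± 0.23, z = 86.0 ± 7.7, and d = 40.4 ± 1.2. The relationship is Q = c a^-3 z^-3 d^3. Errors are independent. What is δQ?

2.38e-06

Since Q is a product/quotient, work with relative uncertainties:
  (1·δc/c)² = (1×0.0847)² = 0.00718;  (-3·δa/a)² = (-3×0.00431)² = 0.000167;  (-3·δz/z)² = (-3×0.0895)² = 0.0721;  (3·δd/d)² = (3×0.0297)² = 0.00794
δQ/Q = √(0.0874) = 0.296
Q = 8.03e-06, so δQ = 0.296 × 8.03e-06 = 2.38e-06.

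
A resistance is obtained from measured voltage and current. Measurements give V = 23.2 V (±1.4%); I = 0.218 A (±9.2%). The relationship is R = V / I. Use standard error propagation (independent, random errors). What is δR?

9.90 Ω

Each factor contributes (exponent × relative error)² to (δR/R)²:
  (1·δV/V)² = (1×0.0140)² = 0.000196;  (-1·δI/I)² = (-1×0.0920)² = 0.00846
δR/R = √(0.00866) = 0.0931
R = 106 Ω, so δR = 0.0931 × 106 = 9.90 Ω.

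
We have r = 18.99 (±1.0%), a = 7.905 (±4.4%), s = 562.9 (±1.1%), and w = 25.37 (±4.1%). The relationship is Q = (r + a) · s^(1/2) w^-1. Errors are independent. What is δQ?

1.10

Let u = r + a = 26.89. δu = √(δr² + δa²) = √(0.0361 + 0.121) = 0.396, so δu/u = 0.0147.
Q is then a monomial in u, s, w:
δQ/Q = √((δu/u)² + (½·δs/s)² + (-1·δw/w)²) = √(0.000217 + 3.03e-05 + 0.00168) = 0.0439
Q = 25.15, so δQ = 0.0439 × 25.15 = 1.10.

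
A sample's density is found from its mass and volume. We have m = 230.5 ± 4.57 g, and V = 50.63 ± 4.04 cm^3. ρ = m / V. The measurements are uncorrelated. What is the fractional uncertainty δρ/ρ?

0.0822

ρ is a product of powers, so relative uncertainties combine in quadrature:
  (1·δm/m)² = (1×0.0198)² = 0.000393;  (-1·δV/V)² = (-1×0.0798)² = 0.00637
δρ/ρ = √(0.00676) = 0.0822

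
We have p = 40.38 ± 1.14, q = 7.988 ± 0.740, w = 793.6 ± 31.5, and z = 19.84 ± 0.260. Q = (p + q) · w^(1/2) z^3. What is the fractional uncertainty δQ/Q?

0.0522

Let u = p + q = 48.37. δu = √(δp² + δq²) = √(1.30 + 0.548) = 1.36, so δu/u = 0.0281.
Q is then a monomial in u, w, z:
δQ/Q = √((δu/u)² + (½·δw/w)² + (3·δz/z)²) = √(0.000790 + 0.000394 + 0.00155) = 0.0522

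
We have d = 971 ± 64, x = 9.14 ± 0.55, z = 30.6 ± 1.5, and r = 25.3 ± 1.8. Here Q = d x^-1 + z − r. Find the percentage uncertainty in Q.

Let p = d·x^-1 = 106. δp/p = √((1·δd/d)² + (-1·δx/x)²) = √(0.00434 + 0.00362) = 0.0892, so δp = 9.48.
Q = p + z − r: δQ = √(δp² + δz² + δr²) = √(89.9 + 2.25 + 3.24) = 9.77
Q = 112, so δQ/Q = 9.77/112 = 0.0876.

8.76%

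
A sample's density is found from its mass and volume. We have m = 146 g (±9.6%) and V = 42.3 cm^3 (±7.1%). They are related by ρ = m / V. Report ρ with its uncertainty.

For a monomial ρ ∝ m, V^-1, fractional errors add in quadrature:
  (1·δm/m)² = (1×0.0960)² = 0.00922;  (-1·δV/V)² = (-1×0.0710)² = 0.00504
δρ/ρ = √(0.0143) = 0.119
ρ = 3.45 g/cm^3, so δρ = 0.119 × 3.45 = 0.412 g/cm^3.

3.45 ± 0.412 g/cm^3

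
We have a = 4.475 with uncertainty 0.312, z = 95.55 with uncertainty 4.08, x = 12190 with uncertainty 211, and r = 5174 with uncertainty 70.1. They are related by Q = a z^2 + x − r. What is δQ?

4510

Let p = a·z^2 = 40860. δp/p = √((1·δa/a)² + (2·δz/z)²) = √(0.00486 + 0.00729) = 0.110, so δp = 4500.
Q = p + x − r: δQ = √(δp² + δx² + δr²) = √(2.03e+07 + 44500 + 4910) = 4510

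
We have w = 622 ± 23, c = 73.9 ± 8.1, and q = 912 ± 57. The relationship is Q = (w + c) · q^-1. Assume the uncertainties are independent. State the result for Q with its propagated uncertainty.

0.763 ± 0.0547

Let u = w + c = 696. δu = √(δw² + δc²) = √(529 + 65.6) = 24.4, so δu/u = 0.0350.
Q is then a monomial in u, q:
δQ/Q = √((δu/u)² + (-1·δq/q)²) = √(0.00123 + 0.00391) = 0.0717
Q = 0.763, so δQ = 0.0717 × 0.763 = 0.0547.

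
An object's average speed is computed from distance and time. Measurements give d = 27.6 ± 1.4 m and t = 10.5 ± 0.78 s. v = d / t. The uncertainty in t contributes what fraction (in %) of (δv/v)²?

(δv/v)² = (1·δd/d)² + (-1·δt/t)²
  d term: (1×0.0507)² = 0.00257
  t term: (-1×0.0743)² = 0.00552
Total = 0.00809. Share from t = 0.00552/0.00809 = 0.682.

68.2%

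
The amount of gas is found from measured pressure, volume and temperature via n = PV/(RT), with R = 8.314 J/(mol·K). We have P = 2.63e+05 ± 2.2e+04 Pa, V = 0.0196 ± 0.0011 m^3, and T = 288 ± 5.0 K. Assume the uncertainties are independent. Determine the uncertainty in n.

Each factor contributes (exponent × relative error)² to (δn/n)²:
  (1·δP/P)² = (1×0.0837)² = 0.00700;  (1·δV/V)² = (1×0.0561)² = 0.00315;  (-1·δT/T)² = (-1×0.0174)² = 0.000301
δn/n = √(0.0104) = 0.102
n = 2.15 mol, so δn = 0.102 × 2.15 = 0.220 mol.

0.220 mol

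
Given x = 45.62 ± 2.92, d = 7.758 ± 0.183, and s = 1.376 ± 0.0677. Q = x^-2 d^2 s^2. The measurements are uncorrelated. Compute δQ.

0.00921

Products/powers → add relative errors in quadrature, weighted by exponent:
  (-2·δx/x)² = (-2×0.0640)² = 0.0164;  (2·δd/d)² = (2×0.0236)² = 0.00223;  (2·δs/s)² = (2×0.0492)² = 0.00968
δQ/Q = √(0.0283) = 0.168
Q = 0.05476, so δQ = 0.168 × 0.05476 = 0.00921.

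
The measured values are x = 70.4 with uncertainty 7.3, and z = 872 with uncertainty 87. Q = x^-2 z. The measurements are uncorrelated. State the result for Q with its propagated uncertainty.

0.176 ± 0.0405

Relative error in a monomial: (δQ/Q)² = Σ (nᵢ · δxᵢ/xᵢ)².
  (-2·δx/x)² = (-2×0.104)² = 0.0430;  (1·δz/z)² = (1×0.0998)² = 0.00995
δQ/Q = √(0.0530) = 0.230
Q = 0.176, so δQ = 0.230 × 0.176 = 0.0405.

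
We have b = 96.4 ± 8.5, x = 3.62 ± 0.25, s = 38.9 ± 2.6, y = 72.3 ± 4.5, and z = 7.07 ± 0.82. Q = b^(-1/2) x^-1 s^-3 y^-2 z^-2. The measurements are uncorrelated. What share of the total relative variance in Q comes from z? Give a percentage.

(δQ/Q)² = (−½·δb/b)² + (-1·δx/x)² + (-3·δs/s)² + (-2·δy/y)² + (-2·δz/z)²
  b term: (-0.5×0.0882)² = 0.00194
  x term: (-1×0.0691)² = 0.00477
  s term: (-3×0.0668)² = 0.0402
  y term: (-2×0.0622)² = 0.0155
  z term: (-2×0.116)² = 0.0538
Total = 0.116. Share from z = 0.0538/0.116 = 0.463.

46.3%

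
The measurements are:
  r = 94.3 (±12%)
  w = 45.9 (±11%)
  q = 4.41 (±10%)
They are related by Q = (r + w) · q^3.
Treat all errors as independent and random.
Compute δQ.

3760

Let u = r + w = 140. δu = √(δr² + δw²) = √(128 + 25.5) = 12.4, so δu/u = 0.0884.
Q is then a monomial in u, q:
δQ/Q = √((δu/u)² + (3·δq/q)²) = √(0.00781 + 0.0900) = 0.313
Q = 12000, so δQ = 0.313 × 12000 = 3760.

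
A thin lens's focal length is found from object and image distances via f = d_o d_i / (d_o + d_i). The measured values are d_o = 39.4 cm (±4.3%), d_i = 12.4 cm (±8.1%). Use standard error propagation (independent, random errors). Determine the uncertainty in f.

0.589 cm

∂f/∂d_o = (d_i/(d_o+d_i))² = 0.0573;  ∂f/∂d_i = (d_o/(d_o+d_i))² = 0.579
δf = √((∂f/∂d_o · δd_o)² + (∂f/∂d_i · δd_i)²) = √(0.00943 + 0.338) = 0.589 cm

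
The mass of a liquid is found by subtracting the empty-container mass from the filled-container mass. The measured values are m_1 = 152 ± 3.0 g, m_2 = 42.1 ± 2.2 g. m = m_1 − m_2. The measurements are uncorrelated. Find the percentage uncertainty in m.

Sums and differences: (δm)² = Σ (cᵢ δxᵢ)².
  (δm_1)² = 9.00;  (δm_2)² = 4.84
δm = √(13.8) = 3.72 g
m = 110 g, so δm/m = 3.72/110 = 0.0339.

3.39%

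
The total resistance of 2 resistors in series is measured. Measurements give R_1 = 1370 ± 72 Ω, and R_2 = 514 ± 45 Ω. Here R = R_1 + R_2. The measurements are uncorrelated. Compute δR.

84.9 Ω

Sums and differences: (δR)² = Σ (cᵢ δxᵢ)².
  (δR_1)² = 5180;  (δR_2)² = 2020
δR = √(7210) = 84.9 Ω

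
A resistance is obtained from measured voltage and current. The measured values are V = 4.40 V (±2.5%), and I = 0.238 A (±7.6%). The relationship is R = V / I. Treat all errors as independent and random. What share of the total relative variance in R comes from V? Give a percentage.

(δR/R)² = (1·δV/V)² + (-1·δI/I)²
  V term: (1×0.0250)² = 0.000625
  I term: (-1×0.0760)² = 0.00578
Total = 0.00640. Share from V = 0.000625/0.00640 = 0.0976.

9.76%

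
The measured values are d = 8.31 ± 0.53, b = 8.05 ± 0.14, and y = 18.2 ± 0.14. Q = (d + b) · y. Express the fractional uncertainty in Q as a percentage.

3.44%

Let u = d + b = 16.4. δu = √(δd² + δb²) = √(0.281 + 0.0196) = 0.548, so δu/u = 0.0335.
Q is then a monomial in u, y:
δQ/Q = √((δu/u)² + (1·δy/y)²) = √(0.00112 + 5.92e-05) = 0.0344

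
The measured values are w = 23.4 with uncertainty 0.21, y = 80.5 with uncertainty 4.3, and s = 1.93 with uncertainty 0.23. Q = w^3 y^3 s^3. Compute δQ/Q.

0.393

Each factor contributes (exponent × relative error)² to (δQ/Q)²:
  (3·δw/w)² = (3×0.00897)² = 0.000725;  (3·δy/y)² = (3×0.0534)² = 0.0257;  (3·δs/s)² = (3×0.119)² = 0.128
δQ/Q = √(0.154) = 0.393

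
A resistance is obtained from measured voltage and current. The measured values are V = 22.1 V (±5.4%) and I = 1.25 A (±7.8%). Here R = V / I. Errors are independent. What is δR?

1.68 Ω

Products/powers → add relative errors in quadrature, weighted by exponent:
  (1·δV/V)² = (1×0.0540)² = 0.00292;  (-1·δI/I)² = (-1×0.0780)² = 0.00608
δR/R = √(0.00900) = 0.0949
R = 17.7 Ω, so δR = 0.0949 × 17.7 = 1.68 Ω.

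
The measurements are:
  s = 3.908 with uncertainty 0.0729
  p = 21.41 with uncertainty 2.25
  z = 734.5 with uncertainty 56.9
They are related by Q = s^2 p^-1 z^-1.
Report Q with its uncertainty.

0.0009712 ± 0.000132

Relative error in a monomial: (δQ/Q)² = Σ (nᵢ · δxᵢ/xᵢ)².
  (2·δs/s)² = (2×0.0187)² = 0.00139;  (-1·δp/p)² = (-1×0.105)² = 0.0110;  (-1·δz/z)² = (-1×0.0775)² = 0.00600
δQ/Q = √(0.0184) = 0.136
Q = 0.0009712, so δQ = 0.136 × 0.0009712 = 0.000132.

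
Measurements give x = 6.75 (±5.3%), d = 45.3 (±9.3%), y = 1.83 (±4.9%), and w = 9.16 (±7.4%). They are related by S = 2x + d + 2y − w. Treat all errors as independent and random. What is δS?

Sums and differences: (δS)² = Σ (cᵢ δxᵢ)².
  (2·δx)² = 0.512;  (δd)² = 17.7;  (2·δy)² = 0.0322;  (δw)² = 0.459
δS = √(18.8) = 4.33

4.33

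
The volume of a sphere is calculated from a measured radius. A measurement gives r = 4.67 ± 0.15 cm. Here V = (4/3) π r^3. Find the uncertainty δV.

Products/powers → add relative errors in quadrature, weighted by exponent:
  (3·δr/r)² = (3×0.0321)² = 0.00929
δV/V = √(0.00929) = 0.0964
V = 427 cm^3, so δV = 0.0964 × 427 = 41.1 cm^3.

41.1 cm^3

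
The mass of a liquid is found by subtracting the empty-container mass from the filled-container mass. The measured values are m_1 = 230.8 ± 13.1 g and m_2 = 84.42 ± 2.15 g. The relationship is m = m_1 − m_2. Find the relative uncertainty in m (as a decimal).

Absolute uncertainties add in quadrature for a linear combination:
  (δm_1)² = 172;  (δm_2)² = 4.62
δm = √(176) = 13.3 g
m = 146.4 g, so δm/m = 13.3/146.4 = 0.0907.

0.0907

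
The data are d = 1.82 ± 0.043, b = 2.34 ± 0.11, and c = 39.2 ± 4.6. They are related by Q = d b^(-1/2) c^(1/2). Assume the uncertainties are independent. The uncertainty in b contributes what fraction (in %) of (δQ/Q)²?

(δQ/Q)² = (1·δd/d)² + (−½·δb/b)² + (½·δc/c)²
  d term: (1×0.0236)² = 0.000558
  b term: (-0.5×0.0470)² = 0.000552
  c term: (0.5×0.117)² = 0.00344
Total = 0.00455. Share from b = 0.000552/0.00455 = 0.121.

12.1%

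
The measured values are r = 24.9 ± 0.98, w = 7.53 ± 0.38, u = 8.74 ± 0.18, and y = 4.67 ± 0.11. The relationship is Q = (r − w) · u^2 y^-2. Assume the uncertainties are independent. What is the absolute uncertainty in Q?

5.30

Let h = r − w = 17.4. δh = √(δr² + δw²) = √(0.960 + 0.144) = 1.05, so δh/h = 0.0605.
Q is then a monomial in h, u, y:
δQ/Q = √((δh/h)² + (2·δu/u)² + (-2·δy/y)²) = √(0.00366 + 0.00170 + 0.00222) = 0.0870
Q = 60.8, so δQ = 0.0870 × 60.8 = 5.30.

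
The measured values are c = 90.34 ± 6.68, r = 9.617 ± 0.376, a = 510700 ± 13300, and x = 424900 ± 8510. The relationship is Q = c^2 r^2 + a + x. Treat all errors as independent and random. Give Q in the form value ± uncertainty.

(1.690 ± 0.127) × 10^6

Let p = c^2·r^2 = 754800. δp/p = √((2·δc/c)² + (2·δr/r)²) = √(0.0219 + 0.00611) = 0.167, so δp = 1.26e+05.
Q = p + a + x: δQ = √(δp² + δa² + δx²) = √(1.59e+10 + 1.77e+08 + 7.24e+07) = 1.27e+05
Q = 1.69e+06.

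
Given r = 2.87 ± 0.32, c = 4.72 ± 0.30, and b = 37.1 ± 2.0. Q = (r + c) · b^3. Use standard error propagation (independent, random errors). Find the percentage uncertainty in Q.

17.2%

Let u = r + c = 7.59. δu = √(δr² + δc²) = √(0.102 + 0.0900) = 0.439, so δu/u = 0.0578.
Q is then a monomial in u, b:
δQ/Q = √((δu/u)² + (3·δb/b)²) = √(0.00334 + 0.0262) = 0.172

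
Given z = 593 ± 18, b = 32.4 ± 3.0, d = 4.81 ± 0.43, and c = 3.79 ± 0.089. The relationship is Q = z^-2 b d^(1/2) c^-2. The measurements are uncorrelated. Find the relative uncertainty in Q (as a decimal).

0.128

Relative error in a monomial: (δQ/Q)² = Σ (nᵢ · δxᵢ/xᵢ)².
  (-2·δz/z)² = (-2×0.0304)² = 0.00369;  (1·δb/b)² = (1×0.0926)² = 0.00857;  (½·δd/d)² = (0.5×0.0894)² = 0.00200;  (-2·δc/c)² = (-2×0.0235)² = 0.00221
δQ/Q = √(0.0165) = 0.128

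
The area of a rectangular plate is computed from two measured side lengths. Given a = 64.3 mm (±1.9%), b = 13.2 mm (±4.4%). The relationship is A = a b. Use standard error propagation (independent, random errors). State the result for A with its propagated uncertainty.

Relative error in a monomial: (δA/A)² = Σ (nᵢ · δxᵢ/xᵢ)².
  (1·δa/a)² = (1×0.0190)² = 0.000361;  (1·δb/b)² = (1×0.0440)² = 0.00194
δA/A = √(0.00230) = 0.0479
A = 849 mm^2, so δA = 0.0479 × 849 = 40.7 mm^2.

849 ± 40.7 mm^2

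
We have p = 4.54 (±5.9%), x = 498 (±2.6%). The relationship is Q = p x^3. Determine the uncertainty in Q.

5.48e+07

Relative error in a monomial: (δQ/Q)² = Σ (nᵢ · δxᵢ/xᵢ)².
  (1·δp/p)² = (1×0.0590)² = 0.00348;  (3·δx/x)² = (3×0.0260)² = 0.00608
δQ/Q = √(0.00957) = 0.0978
Q = 5.61e+08, so δQ = 0.0978 × 5.61e+08 = 5.48e+07.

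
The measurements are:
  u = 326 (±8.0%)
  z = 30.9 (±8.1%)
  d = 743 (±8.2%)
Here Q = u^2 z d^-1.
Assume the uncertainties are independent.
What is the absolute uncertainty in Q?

872

Products/powers → add relative errors in quadrature, weighted by exponent:
  (2·δu/u)² = (2×0.0800)² = 0.0256;  (1·δz/z)² = (1×0.0810)² = 0.00656;  (-1·δd/d)² = (-1×0.0820)² = 0.00672
δQ/Q = √(0.0389) = 0.197
Q = 4420, so δQ = 0.197 × 4420 = 872.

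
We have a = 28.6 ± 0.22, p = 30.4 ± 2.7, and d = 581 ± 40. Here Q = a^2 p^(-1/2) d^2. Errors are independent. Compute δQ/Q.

For a monomial Q ∝ a^2, p^(-1/2), d^2, fractional errors add in quadrature:
  (2·δa/a)² = (2×0.00769)² = 0.000237;  (−½·δp/p)² = (-0.5×0.0888)² = 0.00197;  (2·δd/d)² = (2×0.0688)² = 0.0190
δQ/Q = √(0.0212) = 0.145

0.145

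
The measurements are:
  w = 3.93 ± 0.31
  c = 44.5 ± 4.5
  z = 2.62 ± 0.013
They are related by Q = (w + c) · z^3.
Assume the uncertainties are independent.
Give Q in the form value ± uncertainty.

871 ± 82.2

Let u = w + c = 48.4. δu = √(δw² + δc²) = √(0.0961 + 20.2) = 4.51, so δu/u = 0.0931.
Q is then a monomial in u, z:
δQ/Q = √((δu/u)² + (3·δz/z)²) = √(0.00867 + 0.000222) = 0.0943
Q = 871, so δQ = 0.0943 × 871 = 82.2.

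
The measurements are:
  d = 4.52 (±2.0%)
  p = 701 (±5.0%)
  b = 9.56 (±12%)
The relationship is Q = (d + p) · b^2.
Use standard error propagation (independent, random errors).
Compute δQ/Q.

Let u = d + p = 706. δu = √(δd² + δp²) = √(0.00817 + 1230) = 35.1, so δu/u = 0.0497.
Q is then a monomial in u, b:
δQ/Q = √((δu/u)² + (2·δb/b)²) = √(0.00247 + 0.0576) = 0.245

0.245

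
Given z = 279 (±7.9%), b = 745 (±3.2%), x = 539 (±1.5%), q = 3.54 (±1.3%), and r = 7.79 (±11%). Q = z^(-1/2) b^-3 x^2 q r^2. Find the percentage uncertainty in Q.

Each factor contributes (exponent × relative error)² to (δQ/Q)²:
  (−½·δz/z)² = (-0.5×0.0790)² = 0.00156;  (-3·δb/b)² = (-3×0.0320)² = 0.00922;  (2·δx/x)² = (2×0.0150)² = 0.000900;  (1·δq/q)² = (1×0.0130)² = 0.000169;  (2·δr/r)² = (2×0.110)² = 0.0484
δQ/Q = √(0.0602) = 0.245

24.5%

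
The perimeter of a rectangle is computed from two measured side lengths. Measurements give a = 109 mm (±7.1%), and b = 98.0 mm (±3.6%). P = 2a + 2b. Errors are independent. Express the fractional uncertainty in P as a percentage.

Each term contributes (cᵢ δxᵢ)² to (δP)²:
  (2·δa)² = 240;  (2·δb)² = 49.8
δP = √(289) = 17.0 mm
P = 414 mm, so δP/P = 17.0/414 = 0.0411.

4.11%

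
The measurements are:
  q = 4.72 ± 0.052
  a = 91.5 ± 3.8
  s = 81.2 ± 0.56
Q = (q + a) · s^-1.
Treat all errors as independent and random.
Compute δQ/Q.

0.0401

Let u = q + a = 96.2. δu = √(δq² + δa²) = √(0.00270 + 14.4) = 3.80, so δu/u = 0.0395.
Q is then a monomial in u, s:
δQ/Q = √((δu/u)² + (-1·δs/s)²) = √(0.00156 + 4.76e-05) = 0.0401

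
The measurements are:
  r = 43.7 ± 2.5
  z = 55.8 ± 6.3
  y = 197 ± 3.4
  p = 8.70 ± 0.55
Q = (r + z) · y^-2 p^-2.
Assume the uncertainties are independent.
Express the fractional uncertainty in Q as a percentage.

14.8%

Let u = r + z = 99.5. δu = √(δr² + δz²) = √(6.25 + 39.7) = 6.78, so δu/u = 0.0681.
Q is then a monomial in u, y, p:
δQ/Q = √((δu/u)² + (-2·δy/y)² + (-2·δp/p)²) = √(0.00464 + 0.00119 + 0.0160) = 0.148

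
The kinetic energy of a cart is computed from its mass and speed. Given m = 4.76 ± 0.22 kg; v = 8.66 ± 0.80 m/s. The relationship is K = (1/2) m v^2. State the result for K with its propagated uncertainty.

For a monomial K ∝ m, v^2, fractional errors add in quadrature:
  (1·δm/m)² = (1×0.0462)² = 0.00214;  (2·δv/v)² = (2×0.0924)² = 0.0341
δK/K = √(0.0363) = 0.190
K = 178 J, so δK = 0.190 × 178 = 34.0 J.

178 ± 34.0 J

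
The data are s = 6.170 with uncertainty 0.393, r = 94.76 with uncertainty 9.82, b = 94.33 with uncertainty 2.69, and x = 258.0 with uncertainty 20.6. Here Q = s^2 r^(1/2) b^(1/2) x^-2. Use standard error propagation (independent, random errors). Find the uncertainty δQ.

0.0114

Each factor contributes (exponent × relative error)² to (δQ/Q)²:
  (2·δs/s)² = (2×0.0637)² = 0.0162;  (½·δr/r)² = (0.5×0.104)² = 0.00268;  (½·δb/b)² = (0.5×0.0285)² = 0.000203;  (-2·δx/x)² = (-2×0.0798)² = 0.0255
δQ/Q = √(0.0446) = 0.211
Q = 0.05407, so δQ = 0.211 × 0.05407 = 0.0114.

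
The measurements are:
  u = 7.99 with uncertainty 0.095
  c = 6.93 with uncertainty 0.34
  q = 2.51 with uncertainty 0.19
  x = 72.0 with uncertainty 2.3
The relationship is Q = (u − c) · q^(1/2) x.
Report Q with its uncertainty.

121 ± 40.7

Let w = u − c = 1.06. δw = √(δu² + δc²) = √(0.00903 + 0.116) = 0.353, so δw/w = 0.333.
Q is then a monomial in w, q, x:
δQ/Q = √((δw/w)² + (½·δq/q)² + (1·δx/x)²) = √(0.111 + 0.00143 + 0.00102) = 0.337
Q = 121, so δQ = 0.337 × 121 = 40.7.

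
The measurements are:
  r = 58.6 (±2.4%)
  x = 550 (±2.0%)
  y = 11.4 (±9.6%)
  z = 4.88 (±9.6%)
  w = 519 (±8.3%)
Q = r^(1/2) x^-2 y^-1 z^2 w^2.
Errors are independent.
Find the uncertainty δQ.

3.91

Q is a product of powers, so relative uncertainties combine in quadrature:
  (½·δr/r)² = (0.5×0.0240)² = 0.000144;  (-2·δx/x)² = (-2×0.0200)² = 0.00160;  (-1·δy/y)² = (-1×0.0960)² = 0.00922;  (2·δz/z)² = (2×0.0960)² = 0.0369;  (2·δw/w)² = (2×0.0830)² = 0.0276
δQ/Q = √(0.0754) = 0.275
Q = 14.2, so δQ = 0.275 × 14.2 = 3.91.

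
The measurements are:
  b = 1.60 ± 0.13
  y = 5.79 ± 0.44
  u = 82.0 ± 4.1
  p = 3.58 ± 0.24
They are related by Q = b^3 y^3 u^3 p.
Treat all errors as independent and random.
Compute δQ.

Q is a product of powers, so relative uncertainties combine in quadrature:
  (3·δb/b)² = (3×0.0813)² = 0.0594;  (3·δy/y)² = (3×0.0760)² = 0.0520;  (3·δu/u)² = (3×0.0500)² = 0.0225;  (1·δp/p)² = (1×0.0670)² = 0.00449
δQ/Q = √(0.138) = 0.372
Q = 1.57e+09, so δQ = 0.372 × 1.57e+09 = 5.84e+08.

5.84e+08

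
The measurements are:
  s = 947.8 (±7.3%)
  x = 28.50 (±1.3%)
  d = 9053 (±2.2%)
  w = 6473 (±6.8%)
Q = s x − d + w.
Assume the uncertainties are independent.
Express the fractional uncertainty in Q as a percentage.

8.43%

Let p = s·x = 27010. δp/p = √((1·δs/s)² + (1·δx/x)²) = √(0.00533 + 0.000169) = 0.0741, so δp = 2000.
Q = p − d + w: δQ = √(δp² + δd² + δw²) = √(4.01e+06 + 39700 + 1.94e+05) = 2060
Q = 24430, so δQ/Q = 2060/24430 = 0.0843.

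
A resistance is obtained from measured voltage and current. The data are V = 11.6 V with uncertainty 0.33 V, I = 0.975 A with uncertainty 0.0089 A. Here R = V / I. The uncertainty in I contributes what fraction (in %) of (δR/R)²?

9.33%

(δR/R)² = (1·δV/V)² + (-1·δI/I)²
  V term: (1×0.0284)² = 0.000809
  I term: (-1×0.00913)² = 8.33e-05
Total = 0.000893. Share from I = 8.33e-05/0.000893 = 0.0933.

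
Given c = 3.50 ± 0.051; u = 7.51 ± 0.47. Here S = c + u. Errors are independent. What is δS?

0.473

For a sum/difference, combine absolute errors in quadrature:
  (δc)² = 0.00260;  (δu)² = 0.221
δS = √(0.224) = 0.473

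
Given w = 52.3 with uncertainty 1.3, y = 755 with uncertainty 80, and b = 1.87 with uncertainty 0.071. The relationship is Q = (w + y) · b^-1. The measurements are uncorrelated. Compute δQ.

Let u = w + y = 807. δu = √(δw² + δy²) = √(1.69 + 6400) = 80.0, so δu/u = 0.0991.
Q is then a monomial in u, b:
δQ/Q = √((δu/u)² + (-1·δb/b)²) = √(0.00982 + 0.00144) = 0.106
Q = 432, so δQ = 0.106 × 432 = 45.8.

45.8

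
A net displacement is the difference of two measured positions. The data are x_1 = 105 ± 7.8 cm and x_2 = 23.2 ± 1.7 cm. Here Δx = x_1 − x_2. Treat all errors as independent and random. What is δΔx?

Δx is a linear combination, so absolute uncertainties add in quadrature:
  (δx_1)² = 60.8;  (δx_2)² = 2.89
δΔx = √(63.7) = 7.98 cm

7.98 cm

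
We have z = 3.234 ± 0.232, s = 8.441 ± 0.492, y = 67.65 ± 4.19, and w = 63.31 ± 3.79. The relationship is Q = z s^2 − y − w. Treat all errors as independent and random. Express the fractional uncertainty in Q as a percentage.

Let p = z·s^2 = 230.4. δp/p = √((1·δz/z)² + (2·δs/s)²) = √(0.00515 + 0.0136) = 0.137, so δp = 31.5.
Q = p − y − w: δQ = √(δp² + δy² + δw²) = √(995 + 17.6 + 14.4) = 32.0
Q = 99.46, so δQ/Q = 32.0/99.46 = 0.322.

32.2%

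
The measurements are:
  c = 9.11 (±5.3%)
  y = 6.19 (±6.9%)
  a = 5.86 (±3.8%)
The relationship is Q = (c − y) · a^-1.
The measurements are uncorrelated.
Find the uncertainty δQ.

Let u = c − y = 2.92. δu = √(δc² + δy²) = √(0.233 + 0.182) = 0.645, so δu/u = 0.221.
Q is then a monomial in u, a:
δQ/Q = √((δu/u)² + (-1·δa/a)²) = √(0.0487 + 0.00144) = 0.224
Q = 0.498, so δQ = 0.224 × 0.498 = 0.112.

0.112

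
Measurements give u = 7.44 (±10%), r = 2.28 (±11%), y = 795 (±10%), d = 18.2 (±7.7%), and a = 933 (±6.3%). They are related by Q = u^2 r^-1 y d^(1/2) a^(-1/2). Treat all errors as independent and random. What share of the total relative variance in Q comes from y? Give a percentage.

(δQ/Q)² = (2·δu/u)² + (-1·δr/r)² + (1·δy/y)² + (½·δd/d)² + (−½·δa/a)²
  u term: (2×0.100)² = 0.0400
  r term: (-1×0.110)² = 0.0121
  y term: (1×0.100)² = 0.0100
  d term: (0.5×0.0770)² = 0.00148
  a term: (-0.5×0.0630)² = 0.000992
Total = 0.0646. Share from y = 0.0100/0.0646 = 0.155.

15.5%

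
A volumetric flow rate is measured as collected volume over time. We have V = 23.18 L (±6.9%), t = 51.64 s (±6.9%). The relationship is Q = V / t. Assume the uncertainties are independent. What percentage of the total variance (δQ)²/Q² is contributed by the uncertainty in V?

(δQ/Q)² = (1·δV/V)² + (-1·δt/t)²
  V term: (1×0.0690)² = 0.00476
  t term: (-1×0.0690)² = 0.00476
Total = 0.00952. Share from V = 0.00476/0.00952 = 0.500.

50.0%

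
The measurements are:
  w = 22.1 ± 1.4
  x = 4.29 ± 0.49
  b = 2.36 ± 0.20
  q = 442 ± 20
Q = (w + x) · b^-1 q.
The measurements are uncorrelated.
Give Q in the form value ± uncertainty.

4940 ± 550

Let u = w + x = 26.4. δu = √(δw² + δx²) = √(1.96 + 0.240) = 1.48, so δu/u = 0.0562.
Q is then a monomial in u, b, q:
δQ/Q = √((δu/u)² + (-1·δb/b)² + (1·δq/q)²) = √(0.00316 + 0.00718 + 0.00205) = 0.111
Q = 4940, so δQ = 0.111 × 4940 = 550.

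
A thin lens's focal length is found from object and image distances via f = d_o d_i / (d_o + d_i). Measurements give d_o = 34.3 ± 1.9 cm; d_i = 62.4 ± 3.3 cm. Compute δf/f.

∂f/∂d_o = (d_i/(d_o+d_i))² = 0.416;  ∂f/∂d_i = (d_o/(d_o+d_i))² = 0.126
δf = √((∂f/∂d_o · δd_o)² + (∂f/∂d_i · δd_i)²) = √(0.626 + 0.172) = 0.893 cm
f = 22.1 cm, so δf/f = 0.893/22.1 = 0.0404.

0.0404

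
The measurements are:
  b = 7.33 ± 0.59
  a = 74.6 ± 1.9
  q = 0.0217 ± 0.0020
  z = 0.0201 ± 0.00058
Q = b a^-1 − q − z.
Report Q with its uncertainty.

0.0565 ± 0.00855

Let p = b·a^-1 = 0.0983. δp/p = √((1·δb/b)² + (-1·δa/a)²) = √(0.00648 + 0.000649) = 0.0844, so δp = 0.00830.
Q = p − q − z: δQ = √(δp² + δq² + δz²) = √(6.88e-05 + 4e-06 + 3.36e-07) = 0.00855
Q = 0.0565.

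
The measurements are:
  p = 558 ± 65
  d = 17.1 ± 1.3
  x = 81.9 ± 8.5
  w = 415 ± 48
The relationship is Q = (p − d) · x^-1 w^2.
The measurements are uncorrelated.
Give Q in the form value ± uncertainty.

(1.14 ± 0.319) × 10^6

Let u = p − d = 541. δu = √(δp² + δd²) = √(4220 + 1.69) = 65.0, so δu/u = 0.120.
Q is then a monomial in u, x, w:
δQ/Q = √((δu/u)² + (-1·δx/x)² + (2·δw/w)²) = √(0.0144 + 0.0108 + 0.0535) = 0.281
Q = 1.14e+06, so δQ = 0.281 × 1.14e+06 = 3.19e+05.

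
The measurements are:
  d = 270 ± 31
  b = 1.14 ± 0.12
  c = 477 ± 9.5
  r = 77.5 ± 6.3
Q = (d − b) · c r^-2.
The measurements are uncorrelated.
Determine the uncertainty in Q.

Let u = d − b = 269. δu = √(δd² + δb²) = √(961 + 0.0144) = 31.0, so δu/u = 0.115.
Q is then a monomial in u, c, r:
δQ/Q = √((δu/u)² + (1·δc/c)² + (-2·δr/r)²) = √(0.0133 + 0.000397 + 0.0264) = 0.200
Q = 21.4, so δQ = 0.200 × 21.4 = 4.28.

4.28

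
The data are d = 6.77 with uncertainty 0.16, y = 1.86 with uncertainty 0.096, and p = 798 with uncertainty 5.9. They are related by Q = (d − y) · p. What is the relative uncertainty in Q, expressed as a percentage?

Let u = d − y = 4.91. δu = √(δd² + δy²) = √(0.0256 + 0.00922) = 0.187, so δu/u = 0.0380.
Q is then a monomial in u, p:
δQ/Q = √((δu/u)² + (1·δp/p)²) = √(0.00144 + 5.47e-05) = 0.0387

3.87%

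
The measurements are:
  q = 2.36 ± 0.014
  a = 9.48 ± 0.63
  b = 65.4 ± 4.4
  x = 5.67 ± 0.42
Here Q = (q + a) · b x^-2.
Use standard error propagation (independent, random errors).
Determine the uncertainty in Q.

Let u = q + a = 11.8. δu = √(δq² + δa²) = √(0.000196 + 0.397) = 0.630, so δu/u = 0.0532.
Q is then a monomial in u, b, x:
δQ/Q = √((δu/u)² + (1·δb/b)² + (-2·δx/x)²) = √(0.00283 + 0.00453 + 0.0219) = 0.171
Q = 24.1, so δQ = 0.171 × 24.1 = 4.12.

4.12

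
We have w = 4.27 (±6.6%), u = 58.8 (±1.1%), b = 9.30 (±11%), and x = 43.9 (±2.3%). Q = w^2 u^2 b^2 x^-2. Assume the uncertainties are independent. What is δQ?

Each factor contributes (exponent × relative error)² to (δQ/Q)²:
  (2·δw/w)² = (2×0.0660)² = 0.0174;  (2·δu/u)² = (2×0.0110)² = 0.000484;  (2·δb/b)² = (2×0.110)² = 0.0484;  (-2·δx/x)² = (-2×0.0230)² = 0.00212
δQ/Q = √(0.0684) = 0.262
Q = 2830, so δQ = 0.262 × 2830 = 740.

740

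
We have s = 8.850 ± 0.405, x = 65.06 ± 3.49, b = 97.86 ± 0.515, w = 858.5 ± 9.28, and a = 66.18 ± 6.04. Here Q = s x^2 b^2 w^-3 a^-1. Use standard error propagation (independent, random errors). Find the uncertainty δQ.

0.00130

Relative error in a monomial: (δQ/Q)² = Σ (nᵢ · δxᵢ/xᵢ)².
  (1·δs/s)² = (1×0.0458)² = 0.00209;  (2·δx/x)² = (2×0.0536)² = 0.0115;  (2·δb/b)² = (2×0.00526)² = 0.000111;  (-3·δw/w)² = (-3×0.0108)² = 0.00105;  (-1·δa/a)² = (-1×0.0913)² = 0.00833
δQ/Q = √(0.0231) = 0.152
Q = 0.008567, so δQ = 0.152 × 0.008567 = 0.00130.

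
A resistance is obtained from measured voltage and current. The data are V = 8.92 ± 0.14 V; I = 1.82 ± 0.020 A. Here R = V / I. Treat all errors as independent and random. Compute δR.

Relative error in a monomial: (δR/R)² = Σ (nᵢ · δxᵢ/xᵢ)².
  (1·δV/V)² = (1×0.0157)² = 0.000246;  (-1·δI/I)² = (-1×0.0110)² = 0.000121
δR/R = √(0.000367) = 0.0192
R = 4.90 Ω, so δR = 0.0192 × 4.90 = 0.0939 Ω.

0.0939 Ω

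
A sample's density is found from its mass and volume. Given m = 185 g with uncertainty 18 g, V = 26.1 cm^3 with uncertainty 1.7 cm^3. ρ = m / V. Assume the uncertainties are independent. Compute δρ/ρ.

0.117

Products/powers → add relative errors in quadrature, weighted by exponent:
  (1·δm/m)² = (1×0.0973)² = 0.00947;  (-1·δV/V)² = (-1×0.0651)² = 0.00424
δρ/ρ = √(0.0137) = 0.117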